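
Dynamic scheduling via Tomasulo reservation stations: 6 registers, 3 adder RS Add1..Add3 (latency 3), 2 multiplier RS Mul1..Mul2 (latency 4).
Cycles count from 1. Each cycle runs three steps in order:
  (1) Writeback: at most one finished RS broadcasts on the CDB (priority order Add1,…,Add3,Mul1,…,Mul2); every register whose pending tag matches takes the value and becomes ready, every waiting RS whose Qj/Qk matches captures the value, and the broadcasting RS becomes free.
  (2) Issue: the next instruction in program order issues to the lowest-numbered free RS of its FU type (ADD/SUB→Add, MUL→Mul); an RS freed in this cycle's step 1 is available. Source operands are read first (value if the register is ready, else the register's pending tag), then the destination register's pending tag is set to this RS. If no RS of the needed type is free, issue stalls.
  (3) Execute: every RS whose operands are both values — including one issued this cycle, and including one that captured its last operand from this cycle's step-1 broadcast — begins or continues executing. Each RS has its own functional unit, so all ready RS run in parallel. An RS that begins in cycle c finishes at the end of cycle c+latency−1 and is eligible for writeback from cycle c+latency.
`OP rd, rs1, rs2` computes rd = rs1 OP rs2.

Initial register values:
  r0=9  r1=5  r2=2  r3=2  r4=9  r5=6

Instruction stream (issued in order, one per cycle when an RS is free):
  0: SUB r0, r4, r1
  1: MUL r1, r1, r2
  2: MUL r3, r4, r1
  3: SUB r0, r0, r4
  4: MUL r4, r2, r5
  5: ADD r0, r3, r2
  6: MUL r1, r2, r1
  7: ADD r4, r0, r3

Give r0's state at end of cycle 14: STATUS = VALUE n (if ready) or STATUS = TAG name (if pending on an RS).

  c1: issue SUB r0<-Add1  regs: r0:Add1,r1:5,r2:2,r3:2,r4:9,r5:6
  c2: issue MUL r1<-Mul1  regs: r0:Add1,r1:Mul1,r2:2,r3:2,r4:9,r5:6
  c3: issue MUL r3<-Mul2  regs: r0:Add1,r1:Mul1,r2:2,r3:Mul2,r4:9,r5:6
  c4: CDB Add1=4; issue SUB r0<-Add1  regs: r0:Add1,r1:Mul1,r2:2,r3:Mul2,r4:9,r5:6
  c5: stall  regs: r0:Add1,r1:Mul1,r2:2,r3:Mul2,r4:9,r5:6
  c6: CDB Mul1=10; issue MUL r4<-Mul1  regs: r0:Add1,r1:10,r2:2,r3:Mul2,r4:Mul1,r5:6
  c7: CDB Add1=-5; issue ADD r0<-Add1  regs: r0:Add1,r1:10,r2:2,r3:Mul2,r4:Mul1,r5:6
  c8: stall  regs: r0:Add1,r1:10,r2:2,r3:Mul2,r4:Mul1,r5:6
  c9: stall  regs: r0:Add1,r1:10,r2:2,r3:Mul2,r4:Mul1,r5:6
  c10: CDB Mul1=12; issue MUL r1<-Mul1  regs: r0:Add1,r1:Mul1,r2:2,r3:Mul2,r4:12,r5:6
  c11: CDB Mul2=90; issue ADD r4<-Add2  regs: r0:Add1,r1:Mul1,r2:2,r3:90,r4:Add2,r5:6
  c12: -  regs: r0:Add1,r1:Mul1,r2:2,r3:90,r4:Add2,r5:6
  c13: -  regs: r0:Add1,r1:Mul1,r2:2,r3:90,r4:Add2,r5:6
  c14: CDB Add1=92  regs: r0:92,r1:Mul1,r2:2,r3:90,r4:Add2,r5:6

STATUS = VALUE 92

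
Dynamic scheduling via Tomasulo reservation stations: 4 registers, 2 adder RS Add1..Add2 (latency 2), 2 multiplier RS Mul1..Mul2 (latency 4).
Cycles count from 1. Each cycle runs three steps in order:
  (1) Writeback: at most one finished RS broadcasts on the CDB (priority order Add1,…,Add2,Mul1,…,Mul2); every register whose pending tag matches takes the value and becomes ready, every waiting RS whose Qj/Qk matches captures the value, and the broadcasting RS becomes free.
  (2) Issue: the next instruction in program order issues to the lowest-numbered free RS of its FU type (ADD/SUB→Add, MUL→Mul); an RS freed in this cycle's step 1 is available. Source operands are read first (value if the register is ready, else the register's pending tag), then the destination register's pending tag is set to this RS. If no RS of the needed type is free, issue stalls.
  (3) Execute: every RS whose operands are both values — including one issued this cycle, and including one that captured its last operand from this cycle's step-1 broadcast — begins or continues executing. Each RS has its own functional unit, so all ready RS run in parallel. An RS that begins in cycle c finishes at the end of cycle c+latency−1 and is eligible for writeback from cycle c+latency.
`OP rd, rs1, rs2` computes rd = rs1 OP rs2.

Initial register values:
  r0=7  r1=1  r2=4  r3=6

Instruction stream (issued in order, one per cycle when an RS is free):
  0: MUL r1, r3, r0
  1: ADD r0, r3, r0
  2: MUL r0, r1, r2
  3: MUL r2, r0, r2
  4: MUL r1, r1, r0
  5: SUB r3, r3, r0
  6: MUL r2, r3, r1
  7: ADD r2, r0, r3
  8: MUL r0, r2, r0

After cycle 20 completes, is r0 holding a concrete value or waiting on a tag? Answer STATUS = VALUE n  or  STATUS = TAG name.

STATUS = VALUE 1008

  c1: issue MUL r1<-Mul1  regs: r0:7,r1:Mul1,r2:4,r3:6
  c2: issue ADD r0<-Add1  regs: r0:Add1,r1:Mul1,r2:4,r3:6
  c3: issue MUL r0<-Mul2  regs: r0:Mul2,r1:Mul1,r2:4,r3:6
  c4: CDB Add1=13; stall  regs: r0:Mul2,r1:Mul1,r2:4,r3:6
  c5: CDB Mul1=42; issue MUL r2<-Mul1  regs: r0:Mul2,r1:42,r2:Mul1,r3:6
  c6: stall  regs: r0:Mul2,r1:42,r2:Mul1,r3:6
  c7: stall  regs: r0:Mul2,r1:42,r2:Mul1,r3:6
  c8: stall  regs: r0:Mul2,r1:42,r2:Mul1,r3:6
  c9: CDB Mul2=168; issue MUL r1<-Mul2  regs: r0:168,r1:Mul2,r2:Mul1,r3:6
  c10: issue SUB r3<-Add1  regs: r0:168,r1:Mul2,r2:Mul1,r3:Add1
  c11: stall  regs: r0:168,r1:Mul2,r2:Mul1,r3:Add1
  c12: CDB Add1=-162; stall  regs: r0:168,r1:Mul2,r2:Mul1,r3:-162
  c13: CDB Mul1=672; issue MUL r2<-Mul1  regs: r0:168,r1:Mul2,r2:Mul1,r3:-162
  c14: CDB Mul2=7056; issue ADD r2<-Add1  regs: r0:168,r1:7056,r2:Add1,r3:-162
  c15: issue MUL r0<-Mul2  regs: r0:Mul2,r1:7056,r2:Add1,r3:-162
  c16: CDB Add1=6  regs: r0:Mul2,r1:7056,r2:6,r3:-162
  c17: -  regs: r0:Mul2,r1:7056,r2:6,r3:-162
  c18: CDB Mul1=-1143072  regs: r0:Mul2,r1:7056,r2:6,r3:-162
  c19: -  regs: r0:Mul2,r1:7056,r2:6,r3:-162
  c20: CDB Mul2=1008  regs: r0:1008,r1:7056,r2:6,r3:-162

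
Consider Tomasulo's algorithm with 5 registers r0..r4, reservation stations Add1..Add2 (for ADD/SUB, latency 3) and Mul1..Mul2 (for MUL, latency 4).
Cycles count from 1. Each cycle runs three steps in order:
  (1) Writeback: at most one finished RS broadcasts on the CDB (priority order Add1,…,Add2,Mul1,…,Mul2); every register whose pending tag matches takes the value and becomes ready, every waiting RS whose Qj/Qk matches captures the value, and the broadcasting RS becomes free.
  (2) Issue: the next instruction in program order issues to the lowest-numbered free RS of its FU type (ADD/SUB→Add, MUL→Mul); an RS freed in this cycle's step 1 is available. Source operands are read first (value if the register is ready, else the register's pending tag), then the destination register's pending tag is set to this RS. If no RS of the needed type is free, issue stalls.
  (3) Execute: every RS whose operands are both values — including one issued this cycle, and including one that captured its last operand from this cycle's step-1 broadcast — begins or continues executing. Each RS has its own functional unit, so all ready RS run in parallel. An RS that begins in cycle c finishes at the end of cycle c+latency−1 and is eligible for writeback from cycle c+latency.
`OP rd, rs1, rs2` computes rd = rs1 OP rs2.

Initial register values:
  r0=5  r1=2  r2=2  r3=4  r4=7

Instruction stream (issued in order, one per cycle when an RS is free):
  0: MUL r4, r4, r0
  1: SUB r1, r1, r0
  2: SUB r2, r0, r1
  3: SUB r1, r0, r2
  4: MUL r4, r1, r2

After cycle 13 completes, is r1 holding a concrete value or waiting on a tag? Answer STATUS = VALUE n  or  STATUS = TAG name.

STATUS = VALUE -3

c1: issue MUL r4<-Mul1 | r0:5,r1:2,r2:2,r3:4,r4:Mul1
c2: issue SUB r1<-Add1 | r0:5,r1:Add1,r2:2,r3:4,r4:Mul1
c3: issue SUB r2<-Add2 | r0:5,r1:Add1,r2:Add2,r3:4,r4:Mul1
c4: stall | r0:5,r1:Add1,r2:Add2,r3:4,r4:Mul1
c5: CDB Add1=-3; issue SUB r1<-Add1 | r0:5,r1:Add1,r2:Add2,r3:4,r4:Mul1
c6: CDB Mul1=35; issue MUL r4<-Mul1 | r0:5,r1:Add1,r2:Add2,r3:4,r4:Mul1
c7: - | r0:5,r1:Add1,r2:Add2,r3:4,r4:Mul1
c8: CDB Add2=8 | r0:5,r1:Add1,r2:8,r3:4,r4:Mul1
c9: - | r0:5,r1:Add1,r2:8,r3:4,r4:Mul1
c10: - | r0:5,r1:Add1,r2:8,r3:4,r4:Mul1
c11: CDB Add1=-3 | r0:5,r1:-3,r2:8,r3:4,r4:Mul1
c12: - | r0:5,r1:-3,r2:8,r3:4,r4:Mul1
c13: - | r0:5,r1:-3,r2:8,r3:4,r4:Mul1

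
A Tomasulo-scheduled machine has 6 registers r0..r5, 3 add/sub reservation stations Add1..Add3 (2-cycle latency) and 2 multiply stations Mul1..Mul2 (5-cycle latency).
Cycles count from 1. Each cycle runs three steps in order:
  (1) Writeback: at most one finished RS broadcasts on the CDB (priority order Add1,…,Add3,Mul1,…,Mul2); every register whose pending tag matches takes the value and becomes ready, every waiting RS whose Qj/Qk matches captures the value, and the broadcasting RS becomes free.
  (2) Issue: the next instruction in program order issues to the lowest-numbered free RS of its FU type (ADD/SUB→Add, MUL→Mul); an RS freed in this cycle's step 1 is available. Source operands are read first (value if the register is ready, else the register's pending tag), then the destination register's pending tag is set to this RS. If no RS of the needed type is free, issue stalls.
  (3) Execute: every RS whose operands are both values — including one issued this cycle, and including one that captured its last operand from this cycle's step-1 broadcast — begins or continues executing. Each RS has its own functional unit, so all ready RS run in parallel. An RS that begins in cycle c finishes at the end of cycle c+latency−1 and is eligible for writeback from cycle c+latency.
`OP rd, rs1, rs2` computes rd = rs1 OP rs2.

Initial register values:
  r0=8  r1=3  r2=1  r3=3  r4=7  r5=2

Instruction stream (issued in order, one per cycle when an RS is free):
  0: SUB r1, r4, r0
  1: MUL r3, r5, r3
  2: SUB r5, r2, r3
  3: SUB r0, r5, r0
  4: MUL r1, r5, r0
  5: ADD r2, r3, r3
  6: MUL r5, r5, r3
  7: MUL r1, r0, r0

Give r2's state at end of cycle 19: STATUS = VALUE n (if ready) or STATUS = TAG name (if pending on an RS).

STATUS = VALUE 12

cycle 1: issue SUB r1<-Add1 // r0:8,r1:Add1,r2:1,r3:3,r4:7,r5:2
cycle 2: issue MUL r3<-Mul1 // r0:8,r1:Add1,r2:1,r3:Mul1,r4:7,r5:2
cycle 3: CDB Add1=-1; issue SUB r5<-Add1 // r0:8,r1:-1,r2:1,r3:Mul1,r4:7,r5:Add1
cycle 4: issue SUB r0<-Add2 // r0:Add2,r1:-1,r2:1,r3:Mul1,r4:7,r5:Add1
cycle 5: issue MUL r1<-Mul2 // r0:Add2,r1:Mul2,r2:1,r3:Mul1,r4:7,r5:Add1
cycle 6: issue ADD r2<-Add3 // r0:Add2,r1:Mul2,r2:Add3,r3:Mul1,r4:7,r5:Add1
cycle 7: CDB Mul1=6; issue MUL r5<-Mul1 // r0:Add2,r1:Mul2,r2:Add3,r3:6,r4:7,r5:Mul1
cycle 8: stall // r0:Add2,r1:Mul2,r2:Add3,r3:6,r4:7,r5:Mul1
cycle 9: CDB Add1=-5; stall // r0:Add2,r1:Mul2,r2:Add3,r3:6,r4:7,r5:Mul1
cycle 10: CDB Add3=12; stall // r0:Add2,r1:Mul2,r2:12,r3:6,r4:7,r5:Mul1
cycle 11: CDB Add2=-13; stall // r0:-13,r1:Mul2,r2:12,r3:6,r4:7,r5:Mul1
cycle 12: stall // r0:-13,r1:Mul2,r2:12,r3:6,r4:7,r5:Mul1
cycle 13: stall // r0:-13,r1:Mul2,r2:12,r3:6,r4:7,r5:Mul1
cycle 14: CDB Mul1=-30; issue MUL r1<-Mul1 // r0:-13,r1:Mul1,r2:12,r3:6,r4:7,r5:-30
cycle 15: - // r0:-13,r1:Mul1,r2:12,r3:6,r4:7,r5:-30
cycle 16: CDB Mul2=65 // r0:-13,r1:Mul1,r2:12,r3:6,r4:7,r5:-30
cycle 17: - // r0:-13,r1:Mul1,r2:12,r3:6,r4:7,r5:-30
cycle 18: - // r0:-13,r1:Mul1,r2:12,r3:6,r4:7,r5:-30
cycle 19: CDB Mul1=169 // r0:-13,r1:169,r2:12,r3:6,r4:7,r5:-30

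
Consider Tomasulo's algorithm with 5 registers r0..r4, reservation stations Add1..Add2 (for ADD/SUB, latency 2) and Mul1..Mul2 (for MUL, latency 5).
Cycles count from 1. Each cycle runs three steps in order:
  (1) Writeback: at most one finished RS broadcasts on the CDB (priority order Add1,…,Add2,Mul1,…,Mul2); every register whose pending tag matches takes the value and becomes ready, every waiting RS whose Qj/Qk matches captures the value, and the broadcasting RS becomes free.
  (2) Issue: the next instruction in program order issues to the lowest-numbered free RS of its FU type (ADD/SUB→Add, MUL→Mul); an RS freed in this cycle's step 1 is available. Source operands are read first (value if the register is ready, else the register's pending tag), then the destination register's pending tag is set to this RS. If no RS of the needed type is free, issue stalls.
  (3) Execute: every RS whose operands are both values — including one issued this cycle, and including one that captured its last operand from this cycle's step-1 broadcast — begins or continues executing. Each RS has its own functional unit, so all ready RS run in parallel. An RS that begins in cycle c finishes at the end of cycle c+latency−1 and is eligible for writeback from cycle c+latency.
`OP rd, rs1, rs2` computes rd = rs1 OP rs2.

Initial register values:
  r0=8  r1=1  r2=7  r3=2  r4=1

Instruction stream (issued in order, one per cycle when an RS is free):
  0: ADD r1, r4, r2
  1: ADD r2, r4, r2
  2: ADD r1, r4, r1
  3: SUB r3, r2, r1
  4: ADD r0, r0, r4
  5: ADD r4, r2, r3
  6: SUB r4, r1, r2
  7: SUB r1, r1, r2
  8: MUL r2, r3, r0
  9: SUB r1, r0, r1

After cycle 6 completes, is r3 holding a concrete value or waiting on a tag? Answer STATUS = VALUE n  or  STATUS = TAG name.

c1: issue ADD r1<-Add1 | r0:8,r1:Add1,r2:7,r3:2,r4:1
c2: issue ADD r2<-Add2 | r0:8,r1:Add1,r2:Add2,r3:2,r4:1
c3: CDB Add1=8; issue ADD r1<-Add1 | r0:8,r1:Add1,r2:Add2,r3:2,r4:1
c4: CDB Add2=8; issue SUB r3<-Add2 | r0:8,r1:Add1,r2:8,r3:Add2,r4:1
c5: CDB Add1=9; issue ADD r0<-Add1 | r0:Add1,r1:9,r2:8,r3:Add2,r4:1
c6: stall | r0:Add1,r1:9,r2:8,r3:Add2,r4:1

STATUS = TAG Add2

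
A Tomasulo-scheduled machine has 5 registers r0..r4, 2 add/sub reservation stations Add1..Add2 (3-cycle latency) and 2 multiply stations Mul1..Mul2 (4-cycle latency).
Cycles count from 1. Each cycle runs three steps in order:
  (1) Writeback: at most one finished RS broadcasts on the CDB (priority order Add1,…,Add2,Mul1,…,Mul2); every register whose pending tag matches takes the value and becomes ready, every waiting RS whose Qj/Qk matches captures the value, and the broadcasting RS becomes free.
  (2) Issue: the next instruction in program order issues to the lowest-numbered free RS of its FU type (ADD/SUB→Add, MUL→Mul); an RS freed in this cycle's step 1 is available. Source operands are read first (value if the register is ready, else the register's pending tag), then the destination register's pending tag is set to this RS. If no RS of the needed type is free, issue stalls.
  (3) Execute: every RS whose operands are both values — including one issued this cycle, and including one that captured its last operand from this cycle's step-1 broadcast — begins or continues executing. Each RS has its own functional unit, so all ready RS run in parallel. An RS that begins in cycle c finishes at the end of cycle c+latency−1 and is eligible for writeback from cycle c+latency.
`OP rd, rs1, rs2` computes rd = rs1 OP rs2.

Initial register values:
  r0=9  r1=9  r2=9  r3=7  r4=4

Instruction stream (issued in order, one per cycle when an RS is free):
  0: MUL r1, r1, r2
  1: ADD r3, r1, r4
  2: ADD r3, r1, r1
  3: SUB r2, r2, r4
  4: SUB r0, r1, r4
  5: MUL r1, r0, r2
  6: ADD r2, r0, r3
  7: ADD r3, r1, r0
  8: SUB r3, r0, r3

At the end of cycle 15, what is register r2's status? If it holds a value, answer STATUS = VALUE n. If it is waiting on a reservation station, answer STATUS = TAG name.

STATUS = VALUE 239

  c1: issue MUL r1<-Mul1  regs: r0:9,r1:Mul1,r2:9,r3:7,r4:4
  c2: issue ADD r3<-Add1  regs: r0:9,r1:Mul1,r2:9,r3:Add1,r4:4
  c3: issue ADD r3<-Add2  regs: r0:9,r1:Mul1,r2:9,r3:Add2,r4:4
  c4: stall  regs: r0:9,r1:Mul1,r2:9,r3:Add2,r4:4
  c5: CDB Mul1=81; stall  regs: r0:9,r1:81,r2:9,r3:Add2,r4:4
  c6: stall  regs: r0:9,r1:81,r2:9,r3:Add2,r4:4
  c7: stall  regs: r0:9,r1:81,r2:9,r3:Add2,r4:4
  c8: CDB Add1=85; issue SUB r2<-Add1  regs: r0:9,r1:81,r2:Add1,r3:Add2,r4:4
  c9: CDB Add2=162; issue SUB r0<-Add2  regs: r0:Add2,r1:81,r2:Add1,r3:162,r4:4
  c10: issue MUL r1<-Mul1  regs: r0:Add2,r1:Mul1,r2:Add1,r3:162,r4:4
  c11: CDB Add1=5; issue ADD r2<-Add1  regs: r0:Add2,r1:Mul1,r2:Add1,r3:162,r4:4
  c12: CDB Add2=77; issue ADD r3<-Add2  regs: r0:77,r1:Mul1,r2:Add1,r3:Add2,r4:4
  c13: stall  regs: r0:77,r1:Mul1,r2:Add1,r3:Add2,r4:4
  c14: stall  regs: r0:77,r1:Mul1,r2:Add1,r3:Add2,r4:4
  c15: CDB Add1=239; issue SUB r3<-Add1  regs: r0:77,r1:Mul1,r2:239,r3:Add1,r4:4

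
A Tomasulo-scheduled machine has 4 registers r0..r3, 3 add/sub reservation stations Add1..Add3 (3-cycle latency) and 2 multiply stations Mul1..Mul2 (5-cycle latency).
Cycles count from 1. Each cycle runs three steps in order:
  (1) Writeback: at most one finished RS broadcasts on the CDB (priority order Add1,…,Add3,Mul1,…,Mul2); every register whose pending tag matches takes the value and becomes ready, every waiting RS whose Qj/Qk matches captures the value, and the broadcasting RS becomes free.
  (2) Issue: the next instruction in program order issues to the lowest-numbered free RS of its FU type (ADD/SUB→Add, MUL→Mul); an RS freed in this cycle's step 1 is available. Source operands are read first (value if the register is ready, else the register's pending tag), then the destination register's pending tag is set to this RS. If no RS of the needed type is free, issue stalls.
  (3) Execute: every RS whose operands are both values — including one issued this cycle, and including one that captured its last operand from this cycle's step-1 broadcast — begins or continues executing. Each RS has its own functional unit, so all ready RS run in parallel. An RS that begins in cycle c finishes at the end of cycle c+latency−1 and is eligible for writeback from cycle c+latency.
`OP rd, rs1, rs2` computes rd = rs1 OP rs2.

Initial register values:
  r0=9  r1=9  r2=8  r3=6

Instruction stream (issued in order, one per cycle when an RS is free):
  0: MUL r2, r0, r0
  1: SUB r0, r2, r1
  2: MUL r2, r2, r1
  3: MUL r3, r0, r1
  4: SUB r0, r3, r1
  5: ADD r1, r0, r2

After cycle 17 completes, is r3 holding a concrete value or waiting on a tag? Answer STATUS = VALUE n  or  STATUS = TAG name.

cycle 1: issue MUL r2<-Mul1 // r0:9,r1:9,r2:Mul1,r3:6
cycle 2: issue SUB r0<-Add1 // r0:Add1,r1:9,r2:Mul1,r3:6
cycle 3: issue MUL r2<-Mul2 // r0:Add1,r1:9,r2:Mul2,r3:6
cycle 4: stall // r0:Add1,r1:9,r2:Mul2,r3:6
cycle 5: stall // r0:Add1,r1:9,r2:Mul2,r3:6
cycle 6: CDB Mul1=81; issue MUL r3<-Mul1 // r0:Add1,r1:9,r2:Mul2,r3:Mul1
cycle 7: issue SUB r0<-Add2 // r0:Add2,r1:9,r2:Mul2,r3:Mul1
cycle 8: issue ADD r1<-Add3 // r0:Add2,r1:Add3,r2:Mul2,r3:Mul1
cycle 9: CDB Add1=72 // r0:Add2,r1:Add3,r2:Mul2,r3:Mul1
cycle 10: - // r0:Add2,r1:Add3,r2:Mul2,r3:Mul1
cycle 11: CDB Mul2=729 // r0:Add2,r1:Add3,r2:729,r3:Mul1
cycle 12: - // r0:Add2,r1:Add3,r2:729,r3:Mul1
cycle 13: - // r0:Add2,r1:Add3,r2:729,r3:Mul1
cycle 14: CDB Mul1=648 // r0:Add2,r1:Add3,r2:729,r3:648
cycle 15: - // r0:Add2,r1:Add3,r2:729,r3:648
cycle 16: - // r0:Add2,r1:Add3,r2:729,r3:648
cycle 17: CDB Add2=639 // r0:639,r1:Add3,r2:729,r3:648

STATUS = VALUE 648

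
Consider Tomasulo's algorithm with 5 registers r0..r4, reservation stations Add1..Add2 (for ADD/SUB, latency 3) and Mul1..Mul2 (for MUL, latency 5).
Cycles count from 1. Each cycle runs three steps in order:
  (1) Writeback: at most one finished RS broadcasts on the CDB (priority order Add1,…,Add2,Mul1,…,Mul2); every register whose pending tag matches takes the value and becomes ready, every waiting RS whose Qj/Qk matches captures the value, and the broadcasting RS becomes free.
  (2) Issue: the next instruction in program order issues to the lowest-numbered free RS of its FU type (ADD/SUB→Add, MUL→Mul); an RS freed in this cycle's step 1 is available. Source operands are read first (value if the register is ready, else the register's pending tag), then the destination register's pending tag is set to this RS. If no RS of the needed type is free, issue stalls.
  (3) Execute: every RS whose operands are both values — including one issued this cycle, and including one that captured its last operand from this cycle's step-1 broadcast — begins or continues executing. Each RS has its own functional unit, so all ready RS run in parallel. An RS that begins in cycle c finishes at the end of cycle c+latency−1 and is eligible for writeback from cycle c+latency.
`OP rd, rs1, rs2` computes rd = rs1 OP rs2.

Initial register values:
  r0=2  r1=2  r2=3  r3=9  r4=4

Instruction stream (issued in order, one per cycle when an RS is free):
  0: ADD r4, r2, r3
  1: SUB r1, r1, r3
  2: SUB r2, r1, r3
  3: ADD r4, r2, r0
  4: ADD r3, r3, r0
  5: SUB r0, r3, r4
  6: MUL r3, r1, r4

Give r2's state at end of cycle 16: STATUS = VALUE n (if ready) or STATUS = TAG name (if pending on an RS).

  c1: issue ADD r4<-Add1  regs: r0:2,r1:2,r2:3,r3:9,r4:Add1
  c2: issue SUB r1<-Add2  regs: r0:2,r1:Add2,r2:3,r3:9,r4:Add1
  c3: stall  regs: r0:2,r1:Add2,r2:3,r3:9,r4:Add1
  c4: CDB Add1=12; issue SUB r2<-Add1  regs: r0:2,r1:Add2,r2:Add1,r3:9,r4:12
  c5: CDB Add2=-7; issue ADD r4<-Add2  regs: r0:2,r1:-7,r2:Add1,r3:9,r4:Add2
  c6: stall  regs: r0:2,r1:-7,r2:Add1,r3:9,r4:Add2
  c7: stall  regs: r0:2,r1:-7,r2:Add1,r3:9,r4:Add2
  c8: CDB Add1=-16; issue ADD r3<-Add1  regs: r0:2,r1:-7,r2:-16,r3:Add1,r4:Add2
  c9: stall  regs: r0:2,r1:-7,r2:-16,r3:Add1,r4:Add2
  c10: stall  regs: r0:2,r1:-7,r2:-16,r3:Add1,r4:Add2
  c11: CDB Add1=11; issue SUB r0<-Add1  regs: r0:Add1,r1:-7,r2:-16,r3:11,r4:Add2
  c12: CDB Add2=-14; issue MUL r3<-Mul1  regs: r0:Add1,r1:-7,r2:-16,r3:Mul1,r4:-14
  c13: -  regs: r0:Add1,r1:-7,r2:-16,r3:Mul1,r4:-14
  c14: -  regs: r0:Add1,r1:-7,r2:-16,r3:Mul1,r4:-14
  c15: CDB Add1=25  regs: r0:25,r1:-7,r2:-16,r3:Mul1,r4:-14
  c16: -  regs: r0:25,r1:-7,r2:-16,r3:Mul1,r4:-14

STATUS = VALUE -16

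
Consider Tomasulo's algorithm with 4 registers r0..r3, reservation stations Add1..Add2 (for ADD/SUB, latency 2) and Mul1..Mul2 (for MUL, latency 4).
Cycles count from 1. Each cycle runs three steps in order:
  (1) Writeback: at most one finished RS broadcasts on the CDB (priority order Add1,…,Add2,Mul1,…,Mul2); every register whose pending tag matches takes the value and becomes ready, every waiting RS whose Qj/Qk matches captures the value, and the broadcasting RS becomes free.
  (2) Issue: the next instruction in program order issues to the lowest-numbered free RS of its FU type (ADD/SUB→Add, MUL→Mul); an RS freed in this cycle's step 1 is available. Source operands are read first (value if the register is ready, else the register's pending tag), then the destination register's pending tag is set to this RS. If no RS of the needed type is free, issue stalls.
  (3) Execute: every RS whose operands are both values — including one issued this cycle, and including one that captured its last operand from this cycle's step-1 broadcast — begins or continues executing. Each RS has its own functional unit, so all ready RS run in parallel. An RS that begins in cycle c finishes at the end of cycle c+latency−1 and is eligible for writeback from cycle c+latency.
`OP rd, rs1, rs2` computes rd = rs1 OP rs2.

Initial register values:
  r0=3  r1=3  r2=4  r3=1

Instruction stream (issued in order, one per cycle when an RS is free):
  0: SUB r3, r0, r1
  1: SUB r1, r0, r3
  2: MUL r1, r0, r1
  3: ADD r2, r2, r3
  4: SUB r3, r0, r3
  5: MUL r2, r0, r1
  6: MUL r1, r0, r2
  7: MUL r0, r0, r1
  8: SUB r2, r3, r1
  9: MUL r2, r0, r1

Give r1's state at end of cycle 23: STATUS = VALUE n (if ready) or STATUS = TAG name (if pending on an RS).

  c1: issue SUB r3<-Add1  regs: r0:3,r1:3,r2:4,r3:Add1
  c2: issue SUB r1<-Add2  regs: r0:3,r1:Add2,r2:4,r3:Add1
  c3: CDB Add1=0; issue MUL r1<-Mul1  regs: r0:3,r1:Mul1,r2:4,r3:0
  c4: issue ADD r2<-Add1  regs: r0:3,r1:Mul1,r2:Add1,r3:0
  c5: CDB Add2=3; issue SUB r3<-Add2  regs: r0:3,r1:Mul1,r2:Add1,r3:Add2
  c6: CDB Add1=4; issue MUL r2<-Mul2  regs: r0:3,r1:Mul1,r2:Mul2,r3:Add2
  c7: CDB Add2=3; stall  regs: r0:3,r1:Mul1,r2:Mul2,r3:3
  c8: stall  regs: r0:3,r1:Mul1,r2:Mul2,r3:3
  c9: CDB Mul1=9; issue MUL r1<-Mul1  regs: r0:3,r1:Mul1,r2:Mul2,r3:3
  c10: stall  regs: r0:3,r1:Mul1,r2:Mul2,r3:3
  c11: stall  regs: r0:3,r1:Mul1,r2:Mul2,r3:3
  c12: stall  regs: r0:3,r1:Mul1,r2:Mul2,r3:3
  c13: CDB Mul2=27; issue MUL r0<-Mul2  regs: r0:Mul2,r1:Mul1,r2:27,r3:3
  c14: issue SUB r2<-Add1  regs: r0:Mul2,r1:Mul1,r2:Add1,r3:3
  c15: stall  regs: r0:Mul2,r1:Mul1,r2:Add1,r3:3
  c16: stall  regs: r0:Mul2,r1:Mul1,r2:Add1,r3:3
  c17: CDB Mul1=81; issue MUL r2<-Mul1  regs: r0:Mul2,r1:81,r2:Mul1,r3:3
  c18: -  regs: r0:Mul2,r1:81,r2:Mul1,r3:3
  c19: CDB Add1=-78  regs: r0:Mul2,r1:81,r2:Mul1,r3:3
  c20: -  regs: r0:Mul2,r1:81,r2:Mul1,r3:3
  c21: CDB Mul2=243  regs: r0:243,r1:81,r2:Mul1,r3:3
  c22: -  regs: r0:243,r1:81,r2:Mul1,r3:3
  c23: -  regs: r0:243,r1:81,r2:Mul1,r3:3

STATUS = VALUE 81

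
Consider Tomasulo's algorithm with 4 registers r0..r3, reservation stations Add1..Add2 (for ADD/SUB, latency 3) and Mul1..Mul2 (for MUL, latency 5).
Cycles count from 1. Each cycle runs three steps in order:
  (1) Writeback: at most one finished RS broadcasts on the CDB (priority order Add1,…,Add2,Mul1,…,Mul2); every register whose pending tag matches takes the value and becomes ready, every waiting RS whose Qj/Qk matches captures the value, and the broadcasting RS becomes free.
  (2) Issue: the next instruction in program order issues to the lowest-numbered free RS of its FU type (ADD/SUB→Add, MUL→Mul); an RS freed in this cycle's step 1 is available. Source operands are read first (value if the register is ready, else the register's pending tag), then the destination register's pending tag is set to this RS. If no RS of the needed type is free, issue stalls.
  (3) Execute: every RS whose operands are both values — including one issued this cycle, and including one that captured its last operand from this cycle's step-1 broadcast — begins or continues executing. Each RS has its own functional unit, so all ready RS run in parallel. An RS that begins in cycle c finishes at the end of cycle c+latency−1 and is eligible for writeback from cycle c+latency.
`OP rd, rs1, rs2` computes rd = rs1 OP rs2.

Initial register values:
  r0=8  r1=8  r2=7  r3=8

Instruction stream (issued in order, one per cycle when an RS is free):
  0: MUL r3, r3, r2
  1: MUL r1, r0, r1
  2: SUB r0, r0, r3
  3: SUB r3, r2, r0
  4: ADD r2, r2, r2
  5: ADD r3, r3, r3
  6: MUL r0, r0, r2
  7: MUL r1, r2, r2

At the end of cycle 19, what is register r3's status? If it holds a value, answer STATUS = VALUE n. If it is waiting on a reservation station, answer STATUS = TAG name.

cycle 1: issue MUL r3<-Mul1 // r0:8,r1:8,r2:7,r3:Mul1
cycle 2: issue MUL r1<-Mul2 // r0:8,r1:Mul2,r2:7,r3:Mul1
cycle 3: issue SUB r0<-Add1 // r0:Add1,r1:Mul2,r2:7,r3:Mul1
cycle 4: issue SUB r3<-Add2 // r0:Add1,r1:Mul2,r2:7,r3:Add2
cycle 5: stall // r0:Add1,r1:Mul2,r2:7,r3:Add2
cycle 6: CDB Mul1=56; stall // r0:Add1,r1:Mul2,r2:7,r3:Add2
cycle 7: CDB Mul2=64; stall // r0:Add1,r1:64,r2:7,r3:Add2
cycle 8: stall // r0:Add1,r1:64,r2:7,r3:Add2
cycle 9: CDB Add1=-48; issue ADD r2<-Add1 // r0:-48,r1:64,r2:Add1,r3:Add2
cycle 10: stall // r0:-48,r1:64,r2:Add1,r3:Add2
cycle 11: stall // r0:-48,r1:64,r2:Add1,r3:Add2
cycle 12: CDB Add1=14; issue ADD r3<-Add1 // r0:-48,r1:64,r2:14,r3:Add1
cycle 13: CDB Add2=55; issue MUL r0<-Mul1 // r0:Mul1,r1:64,r2:14,r3:Add1
cycle 14: issue MUL r1<-Mul2 // r0:Mul1,r1:Mul2,r2:14,r3:Add1
cycle 15: - // r0:Mul1,r1:Mul2,r2:14,r3:Add1
cycle 16: CDB Add1=110 // r0:Mul1,r1:Mul2,r2:14,r3:110
cycle 17: - // r0:Mul1,r1:Mul2,r2:14,r3:110
cycle 18: CDB Mul1=-672 // r0:-672,r1:Mul2,r2:14,r3:110
cycle 19: CDB Mul2=196 // r0:-672,r1:196,r2:14,r3:110

STATUS = VALUE 110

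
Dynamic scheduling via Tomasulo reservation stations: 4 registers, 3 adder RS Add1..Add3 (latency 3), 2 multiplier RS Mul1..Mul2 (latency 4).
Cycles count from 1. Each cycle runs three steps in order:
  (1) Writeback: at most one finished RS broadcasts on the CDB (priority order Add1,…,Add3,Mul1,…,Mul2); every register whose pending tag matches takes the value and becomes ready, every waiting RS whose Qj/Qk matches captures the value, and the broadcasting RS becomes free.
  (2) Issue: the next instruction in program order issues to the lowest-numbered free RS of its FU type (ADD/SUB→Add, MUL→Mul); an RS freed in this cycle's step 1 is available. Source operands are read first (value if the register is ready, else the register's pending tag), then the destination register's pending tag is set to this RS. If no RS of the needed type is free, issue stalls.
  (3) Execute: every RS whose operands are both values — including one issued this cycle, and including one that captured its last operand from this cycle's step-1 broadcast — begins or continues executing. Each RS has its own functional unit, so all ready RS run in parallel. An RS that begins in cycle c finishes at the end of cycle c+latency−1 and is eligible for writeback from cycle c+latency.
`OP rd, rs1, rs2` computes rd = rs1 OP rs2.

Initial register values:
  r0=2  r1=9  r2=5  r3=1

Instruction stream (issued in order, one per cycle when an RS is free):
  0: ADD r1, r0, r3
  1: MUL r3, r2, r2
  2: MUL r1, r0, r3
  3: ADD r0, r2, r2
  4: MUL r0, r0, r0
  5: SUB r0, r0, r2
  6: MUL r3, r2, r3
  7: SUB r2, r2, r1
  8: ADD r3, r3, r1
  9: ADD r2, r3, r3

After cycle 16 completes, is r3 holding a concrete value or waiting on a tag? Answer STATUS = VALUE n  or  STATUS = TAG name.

STATUS = TAG Add3

  c1: issue ADD r1<-Add1  regs: r0:2,r1:Add1,r2:5,r3:1
  c2: issue MUL r3<-Mul1  regs: r0:2,r1:Add1,r2:5,r3:Mul1
  c3: issue MUL r1<-Mul2  regs: r0:2,r1:Mul2,r2:5,r3:Mul1
  c4: CDB Add1=3; issue ADD r0<-Add1  regs: r0:Add1,r1:Mul2,r2:5,r3:Mul1
  c5: stall  regs: r0:Add1,r1:Mul2,r2:5,r3:Mul1
  c6: CDB Mul1=25; issue MUL r0<-Mul1  regs: r0:Mul1,r1:Mul2,r2:5,r3:25
  c7: CDB Add1=10; issue SUB r0<-Add1  regs: r0:Add1,r1:Mul2,r2:5,r3:25
  c8: stall  regs: r0:Add1,r1:Mul2,r2:5,r3:25
  c9: stall  regs: r0:Add1,r1:Mul2,r2:5,r3:25
  c10: CDB Mul2=50; issue MUL r3<-Mul2  regs: r0:Add1,r1:50,r2:5,r3:Mul2
  c11: CDB Mul1=100; issue SUB r2<-Add2  regs: r0:Add1,r1:50,r2:Add2,r3:Mul2
  c12: issue ADD r3<-Add3  regs: r0:Add1,r1:50,r2:Add2,r3:Add3
  c13: stall  regs: r0:Add1,r1:50,r2:Add2,r3:Add3
  c14: CDB Add1=95; issue ADD r2<-Add1  regs: r0:95,r1:50,r2:Add1,r3:Add3
  c15: CDB Add2=-45  regs: r0:95,r1:50,r2:Add1,r3:Add3
  c16: CDB Mul2=125  regs: r0:95,r1:50,r2:Add1,r3:Add3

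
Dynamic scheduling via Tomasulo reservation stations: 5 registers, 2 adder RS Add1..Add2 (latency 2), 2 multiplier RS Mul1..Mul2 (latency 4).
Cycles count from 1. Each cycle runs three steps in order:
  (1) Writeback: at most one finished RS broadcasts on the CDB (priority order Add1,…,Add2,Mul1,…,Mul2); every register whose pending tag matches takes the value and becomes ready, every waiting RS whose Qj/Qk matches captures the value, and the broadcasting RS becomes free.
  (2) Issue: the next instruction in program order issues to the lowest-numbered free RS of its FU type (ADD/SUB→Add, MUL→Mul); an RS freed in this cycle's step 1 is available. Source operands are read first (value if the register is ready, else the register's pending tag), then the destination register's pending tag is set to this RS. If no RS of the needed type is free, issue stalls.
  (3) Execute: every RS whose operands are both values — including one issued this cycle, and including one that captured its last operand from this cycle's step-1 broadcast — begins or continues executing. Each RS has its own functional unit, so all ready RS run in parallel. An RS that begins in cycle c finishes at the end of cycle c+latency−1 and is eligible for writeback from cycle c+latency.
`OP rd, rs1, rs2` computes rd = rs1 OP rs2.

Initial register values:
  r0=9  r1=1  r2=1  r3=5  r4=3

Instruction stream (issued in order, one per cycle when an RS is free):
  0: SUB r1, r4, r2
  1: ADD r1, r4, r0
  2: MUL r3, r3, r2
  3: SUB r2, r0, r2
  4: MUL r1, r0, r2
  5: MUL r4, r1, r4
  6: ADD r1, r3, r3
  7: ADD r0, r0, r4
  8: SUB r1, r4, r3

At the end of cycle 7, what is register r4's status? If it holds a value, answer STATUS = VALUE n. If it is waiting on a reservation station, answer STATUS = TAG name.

  c1: issue SUB r1<-Add1  regs: r0:9,r1:Add1,r2:1,r3:5,r4:3
  c2: issue ADD r1<-Add2  regs: r0:9,r1:Add2,r2:1,r3:5,r4:3
  c3: CDB Add1=2; issue MUL r3<-Mul1  regs: r0:9,r1:Add2,r2:1,r3:Mul1,r4:3
  c4: CDB Add2=12; issue SUB r2<-Add1  regs: r0:9,r1:12,r2:Add1,r3:Mul1,r4:3
  c5: issue MUL r1<-Mul2  regs: r0:9,r1:Mul2,r2:Add1,r3:Mul1,r4:3
  c6: CDB Add1=8; stall  regs: r0:9,r1:Mul2,r2:8,r3:Mul1,r4:3
  c7: CDB Mul1=5; issue MUL r4<-Mul1  regs: r0:9,r1:Mul2,r2:8,r3:5,r4:Mul1

STATUS = TAG Mul1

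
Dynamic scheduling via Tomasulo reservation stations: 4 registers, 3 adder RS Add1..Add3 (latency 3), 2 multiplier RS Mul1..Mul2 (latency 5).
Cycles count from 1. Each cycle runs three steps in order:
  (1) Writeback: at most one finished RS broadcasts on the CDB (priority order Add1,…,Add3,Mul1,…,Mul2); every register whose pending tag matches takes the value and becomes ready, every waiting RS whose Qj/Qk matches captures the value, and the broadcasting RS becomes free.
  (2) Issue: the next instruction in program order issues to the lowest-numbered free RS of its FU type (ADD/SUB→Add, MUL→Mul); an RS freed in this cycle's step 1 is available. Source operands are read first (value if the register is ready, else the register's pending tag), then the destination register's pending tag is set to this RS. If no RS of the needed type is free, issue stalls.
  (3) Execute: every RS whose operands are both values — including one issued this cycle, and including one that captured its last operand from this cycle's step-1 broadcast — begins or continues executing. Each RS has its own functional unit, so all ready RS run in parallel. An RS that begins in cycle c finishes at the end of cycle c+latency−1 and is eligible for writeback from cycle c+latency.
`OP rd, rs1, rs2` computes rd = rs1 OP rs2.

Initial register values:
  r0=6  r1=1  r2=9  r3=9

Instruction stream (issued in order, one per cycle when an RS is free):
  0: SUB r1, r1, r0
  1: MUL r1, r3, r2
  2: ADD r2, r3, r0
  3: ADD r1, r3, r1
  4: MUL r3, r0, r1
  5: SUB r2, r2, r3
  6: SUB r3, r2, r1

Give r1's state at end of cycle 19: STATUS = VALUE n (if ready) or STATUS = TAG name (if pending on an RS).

cycle 1: issue SUB r1<-Add1 // r0:6,r1:Add1,r2:9,r3:9
cycle 2: issue MUL r1<-Mul1 // r0:6,r1:Mul1,r2:9,r3:9
cycle 3: issue ADD r2<-Add2 // r0:6,r1:Mul1,r2:Add2,r3:9
cycle 4: CDB Add1=-5; issue ADD r1<-Add1 // r0:6,r1:Add1,r2:Add2,r3:9
cycle 5: issue MUL r3<-Mul2 // r0:6,r1:Add1,r2:Add2,r3:Mul2
cycle 6: CDB Add2=15; issue SUB r2<-Add2 // r0:6,r1:Add1,r2:Add2,r3:Mul2
cycle 7: CDB Mul1=81; issue SUB r3<-Add3 // r0:6,r1:Add1,r2:Add2,r3:Add3
cycle 8: - // r0:6,r1:Add1,r2:Add2,r3:Add3
cycle 9: - // r0:6,r1:Add1,r2:Add2,r3:Add3
cycle 10: CDB Add1=90 // r0:6,r1:90,r2:Add2,r3:Add3
cycle 11: - // r0:6,r1:90,r2:Add2,r3:Add3
cycle 12: - // r0:6,r1:90,r2:Add2,r3:Add3
cycle 13: - // r0:6,r1:90,r2:Add2,r3:Add3
cycle 14: - // r0:6,r1:90,r2:Add2,r3:Add3
cycle 15: CDB Mul2=540 // r0:6,r1:90,r2:Add2,r3:Add3
cycle 16: - // r0:6,r1:90,r2:Add2,r3:Add3
cycle 17: - // r0:6,r1:90,r2:Add2,r3:Add3
cycle 18: CDB Add2=-525 // r0:6,r1:90,r2:-525,r3:Add3
cycle 19: - // r0:6,r1:90,r2:-525,r3:Add3

STATUS = VALUE 90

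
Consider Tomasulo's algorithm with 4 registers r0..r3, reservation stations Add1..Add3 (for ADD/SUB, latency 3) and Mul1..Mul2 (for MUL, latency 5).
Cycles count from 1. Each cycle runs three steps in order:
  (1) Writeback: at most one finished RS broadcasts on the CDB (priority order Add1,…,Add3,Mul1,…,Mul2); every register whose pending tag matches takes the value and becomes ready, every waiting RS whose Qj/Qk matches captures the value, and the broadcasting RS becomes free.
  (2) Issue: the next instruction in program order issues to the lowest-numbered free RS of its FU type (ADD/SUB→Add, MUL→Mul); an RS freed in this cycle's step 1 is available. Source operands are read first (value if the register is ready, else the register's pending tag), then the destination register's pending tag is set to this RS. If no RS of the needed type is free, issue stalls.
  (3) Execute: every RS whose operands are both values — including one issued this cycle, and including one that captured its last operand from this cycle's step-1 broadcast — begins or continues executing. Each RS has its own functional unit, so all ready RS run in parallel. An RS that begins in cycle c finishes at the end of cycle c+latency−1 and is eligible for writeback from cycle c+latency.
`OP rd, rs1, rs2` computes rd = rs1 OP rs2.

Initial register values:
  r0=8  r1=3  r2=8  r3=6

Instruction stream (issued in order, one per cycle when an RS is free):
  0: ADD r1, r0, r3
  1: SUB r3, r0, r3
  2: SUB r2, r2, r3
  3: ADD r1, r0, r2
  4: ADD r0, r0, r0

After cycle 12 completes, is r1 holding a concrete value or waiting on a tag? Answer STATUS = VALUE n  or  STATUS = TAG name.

  c1: issue ADD r1<-Add1  regs: r0:8,r1:Add1,r2:8,r3:6
  c2: issue SUB r3<-Add2  regs: r0:8,r1:Add1,r2:8,r3:Add2
  c3: issue SUB r2<-Add3  regs: r0:8,r1:Add1,r2:Add3,r3:Add2
  c4: CDB Add1=14; issue ADD r1<-Add1  regs: r0:8,r1:Add1,r2:Add3,r3:Add2
  c5: CDB Add2=2; issue ADD r0<-Add2  regs: r0:Add2,r1:Add1,r2:Add3,r3:2
  c6: -  regs: r0:Add2,r1:Add1,r2:Add3,r3:2
  c7: -  regs: r0:Add2,r1:Add1,r2:Add3,r3:2
  c8: CDB Add2=16  regs: r0:16,r1:Add1,r2:Add3,r3:2
  c9: CDB Add3=6  regs: r0:16,r1:Add1,r2:6,r3:2
  c10: -  regs: r0:16,r1:Add1,r2:6,r3:2
  c11: -  regs: r0:16,r1:Add1,r2:6,r3:2
  c12: CDB Add1=14  regs: r0:16,r1:14,r2:6,r3:2

STATUS = VALUE 14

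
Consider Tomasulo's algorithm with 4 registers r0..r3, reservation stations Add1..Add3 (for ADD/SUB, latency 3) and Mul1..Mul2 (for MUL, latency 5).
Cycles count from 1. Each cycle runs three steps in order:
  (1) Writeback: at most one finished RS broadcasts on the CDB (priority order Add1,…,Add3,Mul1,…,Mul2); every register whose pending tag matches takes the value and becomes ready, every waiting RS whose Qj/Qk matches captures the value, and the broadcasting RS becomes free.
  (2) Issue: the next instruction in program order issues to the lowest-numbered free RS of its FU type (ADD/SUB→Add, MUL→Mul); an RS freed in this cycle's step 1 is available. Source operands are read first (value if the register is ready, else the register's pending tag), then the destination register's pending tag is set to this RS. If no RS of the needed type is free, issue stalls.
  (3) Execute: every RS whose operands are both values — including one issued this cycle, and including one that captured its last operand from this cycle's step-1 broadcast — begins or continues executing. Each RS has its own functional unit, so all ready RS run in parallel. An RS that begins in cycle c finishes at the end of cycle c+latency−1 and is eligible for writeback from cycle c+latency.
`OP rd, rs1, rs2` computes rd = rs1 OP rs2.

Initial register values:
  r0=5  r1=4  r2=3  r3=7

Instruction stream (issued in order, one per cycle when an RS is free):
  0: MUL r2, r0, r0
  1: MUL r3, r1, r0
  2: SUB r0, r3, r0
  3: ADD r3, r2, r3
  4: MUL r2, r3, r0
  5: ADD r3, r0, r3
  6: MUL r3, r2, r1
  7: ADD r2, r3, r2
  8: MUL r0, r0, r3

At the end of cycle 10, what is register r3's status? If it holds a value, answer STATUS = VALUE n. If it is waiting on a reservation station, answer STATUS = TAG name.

STATUS = TAG Mul2

  c1: issue MUL r2<-Mul1  regs: r0:5,r1:4,r2:Mul1,r3:7
  c2: issue MUL r3<-Mul2  regs: r0:5,r1:4,r2:Mul1,r3:Mul2
  c3: issue SUB r0<-Add1  regs: r0:Add1,r1:4,r2:Mul1,r3:Mul2
  c4: issue ADD r3<-Add2  regs: r0:Add1,r1:4,r2:Mul1,r3:Add2
  c5: stall  regs: r0:Add1,r1:4,r2:Mul1,r3:Add2
  c6: CDB Mul1=25; issue MUL r2<-Mul1  regs: r0:Add1,r1:4,r2:Mul1,r3:Add2
  c7: CDB Mul2=20; issue ADD r3<-Add3  regs: r0:Add1,r1:4,r2:Mul1,r3:Add3
  c8: issue MUL r3<-Mul2  regs: r0:Add1,r1:4,r2:Mul1,r3:Mul2
  c9: stall  regs: r0:Add1,r1:4,r2:Mul1,r3:Mul2
  c10: CDB Add1=15; issue ADD r2<-Add1  regs: r0:15,r1:4,r2:Add1,r3:Mul2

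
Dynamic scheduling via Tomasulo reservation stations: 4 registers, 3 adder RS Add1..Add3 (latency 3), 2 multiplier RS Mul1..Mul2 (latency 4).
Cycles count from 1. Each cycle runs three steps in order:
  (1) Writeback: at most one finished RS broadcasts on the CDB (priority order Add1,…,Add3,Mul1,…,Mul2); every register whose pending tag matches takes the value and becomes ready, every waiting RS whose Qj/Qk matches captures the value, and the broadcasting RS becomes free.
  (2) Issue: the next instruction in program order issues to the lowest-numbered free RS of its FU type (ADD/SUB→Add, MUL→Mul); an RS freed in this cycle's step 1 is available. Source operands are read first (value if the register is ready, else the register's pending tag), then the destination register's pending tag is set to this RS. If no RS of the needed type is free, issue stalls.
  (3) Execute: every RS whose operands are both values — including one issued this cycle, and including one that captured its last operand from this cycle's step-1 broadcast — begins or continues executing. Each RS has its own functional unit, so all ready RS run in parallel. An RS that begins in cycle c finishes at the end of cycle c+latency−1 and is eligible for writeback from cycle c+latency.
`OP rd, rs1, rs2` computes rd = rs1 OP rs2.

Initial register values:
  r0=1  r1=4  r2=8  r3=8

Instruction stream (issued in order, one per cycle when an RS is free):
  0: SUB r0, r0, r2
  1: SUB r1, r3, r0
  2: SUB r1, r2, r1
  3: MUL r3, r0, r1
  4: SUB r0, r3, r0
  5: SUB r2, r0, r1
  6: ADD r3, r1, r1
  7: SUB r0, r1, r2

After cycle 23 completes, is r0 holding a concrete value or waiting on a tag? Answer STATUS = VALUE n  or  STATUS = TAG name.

STATUS = VALUE -70

c1: issue SUB r0<-Add1 | r0:Add1,r1:4,r2:8,r3:8
c2: issue SUB r1<-Add2 | r0:Add1,r1:Add2,r2:8,r3:8
c3: issue SUB r1<-Add3 | r0:Add1,r1:Add3,r2:8,r3:8
c4: CDB Add1=-7; issue MUL r3<-Mul1 | r0:-7,r1:Add3,r2:8,r3:Mul1
c5: issue SUB r0<-Add1 | r0:Add1,r1:Add3,r2:8,r3:Mul1
c6: stall | r0:Add1,r1:Add3,r2:8,r3:Mul1
c7: CDB Add2=15; issue SUB r2<-Add2 | r0:Add1,r1:Add3,r2:Add2,r3:Mul1
c8: stall | r0:Add1,r1:Add3,r2:Add2,r3:Mul1
c9: stall | r0:Add1,r1:Add3,r2:Add2,r3:Mul1
c10: CDB Add3=-7; issue ADD r3<-Add3 | r0:Add1,r1:-7,r2:Add2,r3:Add3
c11: stall | r0:Add1,r1:-7,r2:Add2,r3:Add3
c12: stall | r0:Add1,r1:-7,r2:Add2,r3:Add3
c13: CDB Add3=-14; issue SUB r0<-Add3 | r0:Add3,r1:-7,r2:Add2,r3:-14
c14: CDB Mul1=49 | r0:Add3,r1:-7,r2:Add2,r3:-14
c15: - | r0:Add3,r1:-7,r2:Add2,r3:-14
c16: - | r0:Add3,r1:-7,r2:Add2,r3:-14
c17: CDB Add1=56 | r0:Add3,r1:-7,r2:Add2,r3:-14
c18: - | r0:Add3,r1:-7,r2:Add2,r3:-14
c19: - | r0:Add3,r1:-7,r2:Add2,r3:-14
c20: CDB Add2=63 | r0:Add3,r1:-7,r2:63,r3:-14
c21: - | r0:Add3,r1:-7,r2:63,r3:-14
c22: - | r0:Add3,r1:-7,r2:63,r3:-14
c23: CDB Add3=-70 | r0:-70,r1:-7,r2:63,r3:-14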